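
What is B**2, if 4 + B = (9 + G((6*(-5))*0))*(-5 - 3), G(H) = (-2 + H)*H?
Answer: 5776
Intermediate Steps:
G(H) = H*(-2 + H)
B = -76 (B = -4 + (9 + ((6*(-5))*0)*(-2 + (6*(-5))*0))*(-5 - 3) = -4 + (9 + (-30*0)*(-2 - 30*0))*(-8) = -4 + (9 + 0*(-2 + 0))*(-8) = -4 + (9 + 0*(-2))*(-8) = -4 + (9 + 0)*(-8) = -4 + 9*(-8) = -4 - 72 = -76)
B**2 = (-76)**2 = 5776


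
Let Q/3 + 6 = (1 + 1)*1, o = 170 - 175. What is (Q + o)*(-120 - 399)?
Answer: 8823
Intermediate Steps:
o = -5
Q = -12 (Q = -18 + 3*((1 + 1)*1) = -18 + 3*(2*1) = -18 + 3*2 = -18 + 6 = -12)
(Q + o)*(-120 - 399) = (-12 - 5)*(-120 - 399) = -17*(-519) = 8823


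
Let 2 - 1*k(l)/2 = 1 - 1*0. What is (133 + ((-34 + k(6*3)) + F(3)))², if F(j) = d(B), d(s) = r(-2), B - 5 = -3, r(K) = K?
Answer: 9801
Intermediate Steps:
B = 2 (B = 5 - 3 = 2)
d(s) = -2
F(j) = -2
k(l) = 2 (k(l) = 4 - 2*(1 - 1*0) = 4 - 2*(1 + 0) = 4 - 2*1 = 4 - 2 = 2)
(133 + ((-34 + k(6*3)) + F(3)))² = (133 + ((-34 + 2) - 2))² = (133 + (-32 - 2))² = (133 - 34)² = 99² = 9801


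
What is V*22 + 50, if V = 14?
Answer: 358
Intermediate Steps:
V*22 + 50 = 14*22 + 50 = 308 + 50 = 358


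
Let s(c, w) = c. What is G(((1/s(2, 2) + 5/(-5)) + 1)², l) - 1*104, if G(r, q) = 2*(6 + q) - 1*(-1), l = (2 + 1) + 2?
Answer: -81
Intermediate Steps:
l = 5 (l = 3 + 2 = 5)
G(r, q) = 13 + 2*q (G(r, q) = (12 + 2*q) + 1 = 13 + 2*q)
G(((1/s(2, 2) + 5/(-5)) + 1)², l) - 1*104 = (13 + 2*5) - 1*104 = (13 + 10) - 104 = 23 - 104 = -81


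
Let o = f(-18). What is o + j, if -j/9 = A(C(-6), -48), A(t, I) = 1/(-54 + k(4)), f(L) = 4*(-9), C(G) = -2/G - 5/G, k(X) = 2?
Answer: -1863/52 ≈ -35.827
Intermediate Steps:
C(G) = -7/G
f(L) = -36
A(t, I) = -1/52 (A(t, I) = 1/(-54 + 2) = 1/(-52) = -1/52)
j = 9/52 (j = -9*(-1/52) = 9/52 ≈ 0.17308)
o = -36
o + j = -36 + 9/52 = -1863/52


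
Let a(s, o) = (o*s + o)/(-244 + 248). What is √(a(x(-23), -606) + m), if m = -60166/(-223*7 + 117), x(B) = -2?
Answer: √69733/19 ≈ 13.898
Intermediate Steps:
a(s, o) = o/4 + o*s/4 (a(s, o) = (o + o*s)/4 = (o + o*s)*(¼) = o/4 + o*s/4)
m = 30083/722 (m = -60166/(-1561 + 117) = -60166/(-1444) = -60166*(-1/1444) = 30083/722 ≈ 41.666)
√(a(x(-23), -606) + m) = √((¼)*(-606)*(1 - 2) + 30083/722) = √((¼)*(-606)*(-1) + 30083/722) = √(303/2 + 30083/722) = √(69733/361) = √69733/19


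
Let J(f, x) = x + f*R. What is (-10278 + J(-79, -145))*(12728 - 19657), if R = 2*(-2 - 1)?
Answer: 68936621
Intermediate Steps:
R = -6 (R = 2*(-3) = -6)
J(f, x) = x - 6*f (J(f, x) = x + f*(-6) = x - 6*f)
(-10278 + J(-79, -145))*(12728 - 19657) = (-10278 + (-145 - 6*(-79)))*(12728 - 19657) = (-10278 + (-145 + 474))*(-6929) = (-10278 + 329)*(-6929) = -9949*(-6929) = 68936621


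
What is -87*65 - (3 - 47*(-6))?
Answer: -5940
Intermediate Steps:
-87*65 - (3 - 47*(-6)) = -5655 - (3 + 282) = -5655 - 1*285 = -5655 - 285 = -5940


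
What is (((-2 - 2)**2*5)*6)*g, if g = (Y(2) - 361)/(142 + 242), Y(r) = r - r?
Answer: -1805/4 ≈ -451.25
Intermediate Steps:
Y(r) = 0
g = -361/384 (g = (0 - 361)/(142 + 242) = -361/384 ≈ -0.94010)
(((-2 - 2)**2*5)*6)*g = (((-2 - 2)**2*5)*6)*(-361/384) = (((-4)**2*5)*6)*(-361/384) = ((16*5)*6)*(-361/384) = (80*6)*(-361/384) = 480*(-361/384) = -1805/4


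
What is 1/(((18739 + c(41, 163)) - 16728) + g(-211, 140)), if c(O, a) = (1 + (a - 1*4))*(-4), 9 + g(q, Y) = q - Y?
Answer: 1/1011 ≈ 0.00098912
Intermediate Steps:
g(q, Y) = -9 + q - Y (g(q, Y) = -9 + (q - Y) = -9 + q - Y)
c(O, a) = 12 - 4*a (c(O, a) = (1 + (a - 4))*(-4) = (1 + (-4 + a))*(-4) = (-3 + a)*(-4) = 12 - 4*a)
1/(((18739 + c(41, 163)) - 16728) + g(-211, 140)) = 1/(((18739 + (12 - 4*163)) - 16728) + (-9 - 211 - 1*140)) = 1/(((18739 + (12 - 652)) - 16728) + (-9 - 211 - 140)) = 1/(((18739 - 640) - 16728) - 360) = 1/((18099 - 16728) - 360) = 1/(1371 - 360) = 1/1011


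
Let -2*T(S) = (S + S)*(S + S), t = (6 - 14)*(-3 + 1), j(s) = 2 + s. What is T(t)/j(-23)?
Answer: 512/21 ≈ 24.381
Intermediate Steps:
t = 16 (t = -8*(-2) = 16)
T(S) = -2*S² (T(S) = -(S + S)*(S + S)/2 = -2*S*2*S/2 = -2*S²)
T(t)/j(-23) = (-2*16²)/(2 - 23) = -2*256/(-21) = -512*(-1/21) = 512/21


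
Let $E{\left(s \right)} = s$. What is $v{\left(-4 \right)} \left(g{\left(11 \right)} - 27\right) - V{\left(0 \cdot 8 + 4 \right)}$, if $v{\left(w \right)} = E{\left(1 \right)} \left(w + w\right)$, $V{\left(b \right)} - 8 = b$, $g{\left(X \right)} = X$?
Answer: $116$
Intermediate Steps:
$V{\left(b \right)} = 8 + b$
$v{\left(w \right)} = 2 w$ ($v{\left(w \right)} = 1 \left(w + w\right) = 1 \cdot 2 w = 2 w$)
$v{\left(-4 \right)} \left(g{\left(11 \right)} - 27\right) - V{\left(0 \cdot 8 + 4 \right)} = 2 \left(-4\right) \left(11 - 27\right) - \left(8 + \left(0 \cdot 8 + 4\right)\right) = \left(-8\right) \left(-16\right) - \left(8 + \left(0 + 4\right)\right) = 128 - \left(8 + 4\right) = 128 - 12 = 116$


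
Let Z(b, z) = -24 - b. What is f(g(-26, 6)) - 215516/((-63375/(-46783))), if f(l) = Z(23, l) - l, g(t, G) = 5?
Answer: -10085780528/63375 ≈ -1.5914e+5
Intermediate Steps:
f(l) = -47 - l (f(l) = (-24 - 1*23) - l = (-24 - 23) - l = -47 - l)
f(g(-26, 6)) - 215516/((-63375/(-46783))) = (-47 - 1*5) - 215516/((-63375/(-46783))) = (-47 - 5) - 215516/((-63375*(-1/46783))) = -52 - 215516/63375/46783 = -52 - 215516*46783/63375 = -52 - 1*10082485028/63375 = -52 - 10082485028/63375 = -10085780528/63375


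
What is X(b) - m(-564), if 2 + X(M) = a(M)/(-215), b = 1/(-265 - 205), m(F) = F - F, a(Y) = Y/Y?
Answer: -431/215 ≈ -2.0047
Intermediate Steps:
a(Y) = 1
m(F) = 0
b = -1/470 (b = 1/(-470) = -1/470 ≈ -0.0021277)
X(M) = -431/215 (X(M) = -2 + 1/(-215) = -2 + 1*(-1/215) = -2 - 1/215 = -431/215)
X(b) - m(-564) = -431/215 - 1*0 = -431/215 + 0 = -431/215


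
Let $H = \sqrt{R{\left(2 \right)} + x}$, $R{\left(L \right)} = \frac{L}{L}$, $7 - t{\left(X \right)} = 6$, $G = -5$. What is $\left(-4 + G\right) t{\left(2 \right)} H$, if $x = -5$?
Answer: $- 18 i \approx - 18.0 i$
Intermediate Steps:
$t{\left(X \right)} = 1$ ($t{\left(X \right)} = 7 - 6 = 1$)
$R{\left(L \right)} = 1$
$H = 2 i$ ($H = \sqrt{1 - 5} = \sqrt{-4} = 2 i \approx 2.0 i$)
$\left(-4 + G\right) t{\left(2 \right)} H = \left(-4 - 5\right) 1 \cdot 2 i = \left(-9\right) 1 \cdot 2 i = - 9 \cdot 2 i = - 18 i$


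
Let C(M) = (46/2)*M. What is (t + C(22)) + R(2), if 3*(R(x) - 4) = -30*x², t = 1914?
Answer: 2384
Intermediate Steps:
C(M) = 23*M (C(M) = (46*(½))*M = 23*M)
R(x) = 4 - 10*x² (R(x) = 4 + (-30*x²)/3 = 4 - 10*x²)
(t + C(22)) + R(2) = (1914 + 23*22) + (4 - 10*2²) = (1914 + 506) + (4 - 10*4) = 2420 + (4 - 40) = 2420 - 36 = 2384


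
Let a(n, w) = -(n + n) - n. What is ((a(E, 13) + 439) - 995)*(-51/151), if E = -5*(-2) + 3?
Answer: 30345/151 ≈ 200.96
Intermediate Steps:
E = 13 (E = 10 + 3 = 13)
a(n, w) = -3*n (a(n, w) = -2*n - n = -3*n)
((a(E, 13) + 439) - 995)*(-51/151) = ((-3*13 + 439) - 995)*(-51/151) = ((-39 + 439) - 995)*(-51*1/151) = (400 - 995)*(-51/151) = -595*(-51/151) = 30345/151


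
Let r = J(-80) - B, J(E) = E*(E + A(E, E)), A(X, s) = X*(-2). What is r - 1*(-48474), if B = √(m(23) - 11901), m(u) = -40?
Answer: 42074 - I*√11941 ≈ 42074.0 - 109.27*I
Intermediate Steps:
A(X, s) = -2*X
J(E) = -E² (J(E) = E*(E - 2*E) = E*(-E) = -E²)
B = I*√11941 (B = √(-40 - 11901) = √(-11941) = I*√11941 ≈ 109.27*I)
r = -6400 - I*√11941 (r = -1*(-80)² - I*√11941 = -1*6400 - I*√11941 = -6400 - I*√11941 ≈ -6400.0 - 109.27*I)
r - 1*(-48474) = (-6400 - I*√11941) - 1*(-48474) = (-6400 - I*√11941) + 48474 = 42074 - I*√11941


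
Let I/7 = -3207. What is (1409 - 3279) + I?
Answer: -24319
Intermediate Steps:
I = -22449 (I = 7*(-3207) = -22449)
(1409 - 3279) + I = (1409 - 3279) - 22449 = -1870 - 22449 = -24319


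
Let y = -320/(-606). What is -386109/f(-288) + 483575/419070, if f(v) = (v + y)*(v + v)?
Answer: -275172791201/233617108992 ≈ -1.1779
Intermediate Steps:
y = 160/303 (y = -320*(-1/606) = 160/303 ≈ 0.52805)
f(v) = 2*v*(160/303 + v) (f(v) = (v + 160/303)*(v + v) = (160/303 + v)*(2*v) = 2*v*(160/303 + v))
-386109/f(-288) + 483575/419070 = -386109*(-101/(192*(160 + 303*(-288)))) + 483575/419070 = -386109*(-101/(192*(160 - 87264))) + 483575*(1/419070) = -386109/((2/303)*(-288)*(-87104)) + 96715/83814 = -386109/16723968/101 + 96715/83814 = -386109*101/16723968 + 96715/83814 = -12999003/5574656 + 96715/83814 = -275172791201/233617108992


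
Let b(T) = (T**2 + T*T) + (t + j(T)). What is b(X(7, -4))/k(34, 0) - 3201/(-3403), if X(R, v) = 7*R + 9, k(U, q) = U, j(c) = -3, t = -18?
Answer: 22932755/115702 ≈ 198.21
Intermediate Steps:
X(R, v) = 9 + 7*R
b(T) = -21 + 2*T**2 (b(T) = (T**2 + T*T) + (-18 - 3) = (T**2 + T**2) - 21 = 2*T**2 - 21 = -21 + 2*T**2)
b(X(7, -4))/k(34, 0) - 3201/(-3403) = (-21 + 2*(9 + 7*7)**2)/34 - 3201/(-3403) = (-21 + 2*(9 + 49)**2)*(1/34) - 3201*(-1/3403) = (-21 + 2*58**2)*(1/34) + 3201/3403 = (-21 + 2*3364)*(1/34) + 3201/3403 = (-21 + 6728)*(1/34) + 3201/3403 = 6707*(1/34) + 3201/3403 = 6707/34 + 3201/3403 = 22932755/115702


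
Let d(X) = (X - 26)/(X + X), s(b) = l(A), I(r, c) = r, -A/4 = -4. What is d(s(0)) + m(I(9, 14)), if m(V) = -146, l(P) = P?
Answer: -2341/16 ≈ -146.31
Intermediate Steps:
A = 16 (A = -4*(-4) = 16)
s(b) = 16
d(X) = (-26 + X)/(2*X) (d(X) = (-26 + X)/((2*X)) = (-26 + X)*(1/(2*X)) = (-26 + X)/(2*X))
d(s(0)) + m(I(9, 14)) = (½)*(-26 + 16)/16 - 146 = (½)*(1/16)*(-10) - 146 = -5/16 - 146 = -2341/16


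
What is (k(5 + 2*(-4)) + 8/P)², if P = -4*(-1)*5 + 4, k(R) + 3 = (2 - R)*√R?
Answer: (-8 + 15*I*√3)²/9 ≈ -67.889 - 46.188*I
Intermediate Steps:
k(R) = -3 + √R*(2 - R) (k(R) = -3 + (2 - R)*√R = -3 + √R*(2 - R))
P = 24 (P = 4*5 + 4 = 20 + 4 = 24)
(k(5 + 2*(-4)) + 8/P)² = ((-3 - (5 + 2*(-4))^(3/2) + 2*√(5 + 2*(-4))) + 8/24)² = ((-3 - (5 - 8)^(3/2) + 2*√(5 - 8)) + 8*(1/24))² = ((-3 - (-3)^(3/2) + 2*√(-3)) + ⅓)² = ((-3 - (-3)*I*√3 + 2*(I*√3)) + ⅓)² = ((-3 + 3*I*√3 + 2*I*√3) + ⅓)² = ((-3 + 5*I*√3) + ⅓)² = (-8/3 + 5*I*√3)²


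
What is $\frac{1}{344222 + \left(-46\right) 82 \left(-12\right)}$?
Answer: $\frac{1}{389486} \approx 2.5675 \cdot 10^{-6}$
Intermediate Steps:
$\frac{1}{344222 + \left(-46\right) 82 \left(-12\right)} = \frac{1}{344222 - -45264} = \frac{1}{344222 + 45264} = \frac{1}{389486}$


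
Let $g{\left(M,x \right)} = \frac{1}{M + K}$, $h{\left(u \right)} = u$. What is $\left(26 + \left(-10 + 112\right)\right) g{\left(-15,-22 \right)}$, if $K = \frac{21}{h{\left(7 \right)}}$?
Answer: $- \frac{32}{3} \approx -10.667$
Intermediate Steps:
$K = 3$ ($K = \frac{21}{7} = 21 \cdot \frac{1}{7} = 3$)
$g{\left(M,x \right)} = \frac{1}{3 + M}$ ($g{\left(M,x \right)} = \frac{1}{M + 3} = \frac{1}{3 + M}$)
$\left(26 + \left(-10 + 112\right)\right) g{\left(-15,-22 \right)} = \frac{26 + \left(-10 + 112\right)}{3 - 15} = \frac{26 + 102}{-12} = 128 \left(- \frac{1}{12}\right) = - \frac{32}{3}$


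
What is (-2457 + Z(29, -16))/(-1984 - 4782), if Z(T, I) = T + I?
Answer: 1222/3383 ≈ 0.36122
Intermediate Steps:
Z(T, I) = I + T
(-2457 + Z(29, -16))/(-1984 - 4782) = (-2457 + (-16 + 29))/(-1984 - 4782) = (-2457 + 13)/(-6766) = -2444*(-1/6766) = 1222/3383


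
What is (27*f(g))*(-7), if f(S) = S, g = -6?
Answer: 1134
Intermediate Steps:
(27*f(g))*(-7) = (27*(-6))*(-7) = -162*(-7) = 1134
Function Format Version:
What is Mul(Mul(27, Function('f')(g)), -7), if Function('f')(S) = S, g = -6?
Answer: 1134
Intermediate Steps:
Mul(Mul(27, Function('f')(g)), -7) = Mul(Mul(27, -6), -7) = Mul(-162, -7) = 1134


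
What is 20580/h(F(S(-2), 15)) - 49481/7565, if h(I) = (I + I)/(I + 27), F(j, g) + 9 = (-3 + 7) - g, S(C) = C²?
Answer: -54589657/15130 ≈ -3608.0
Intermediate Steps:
F(j, g) = -5 - g (F(j, g) = -9 + ((-3 + 7) - g) = -9 + (4 - g) = -5 - g)
h(I) = 2*I/(27 + I) (h(I) = (2*I)/(27 + I) = 2*I/(27 + I))
20580/h(F(S(-2), 15)) - 49481/7565 = 20580/((2*(-5 - 1*15)/(27 + (-5 - 1*15)))) - 49481/7565 = 20580/((2*(-5 - 15)/(27 + (-5 - 15)))) - 49481*1/7565 = 20580/((2*(-20)/(27 - 20))) - 49481/7565 = 20580/((2*(-20)/7)) - 49481/7565 = 20580/((2*(-20)*(⅐))) - 49481/7565 = 20580/(-40/7) - 49481/7565 = 20580*(-7/40) - 49481/7565 = -7203/2 - 49481/7565 = -54589657/15130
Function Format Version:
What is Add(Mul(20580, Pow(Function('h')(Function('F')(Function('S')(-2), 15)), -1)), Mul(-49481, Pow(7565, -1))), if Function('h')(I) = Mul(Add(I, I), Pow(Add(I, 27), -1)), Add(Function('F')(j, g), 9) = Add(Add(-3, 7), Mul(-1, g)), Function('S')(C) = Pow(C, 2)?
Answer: Rational(-54589657, 15130) ≈ -3608.0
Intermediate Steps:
Function('F')(j, g) = Add(-5, Mul(-1, g)) (Function('F')(j, g) = Add(-9, Add(Add(-3, 7), Mul(-1, g))) = Add(-9, Add(4, Mul(-1, g))) = Add(-5, Mul(-1, g)))
Function('h')(I) = Mul(2, I, Pow(Add(27, I), -1)) (Function('h')(I) = Mul(Mul(2, I), Pow(Add(27, I), -1)) = Mul(2, I, Pow(Add(27, I), -1)))
Add(Mul(20580, Pow(Function('h')(Function('F')(Function('S')(-2), 15)), -1)), Mul(-49481, Pow(7565, -1))) = Add(Mul(20580, Pow(Mul(2, Add(-5, Mul(-1, 15)), Pow(Add(27, Add(-5, Mul(-1, 15))), -1)), -1)), Mul(-49481, Pow(7565, -1))) = Add(Mul(20580, Pow(Mul(2, Add(-5, -15), Pow(Add(27, Add(-5, -15)), -1)), -1)), Mul(-49481, Rational(1, 7565))) = Add(Mul(20580, Pow(Mul(2, -20, Pow(Add(27, -20), -1)), -1)), Rational(-49481, 7565)) = Add(Mul(20580, Pow(Mul(2, -20, Pow(7, -1)), -1)), Rational(-49481, 7565)) = Add(Mul(20580, Pow(Mul(2, -20, Rational(1, 7)), -1)), Rational(-49481, 7565)) = Add(Mul(20580, Pow(Rational(-40, 7), -1)), Rational(-49481, 7565)) = Add(Mul(20580, Rational(-7, 40)), Rational(-49481, 7565)) = Add(Rational(-7203, 2), Rational(-49481, 7565)) = Rational(-54589657, 15130)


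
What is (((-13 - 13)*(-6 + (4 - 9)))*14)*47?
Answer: 188188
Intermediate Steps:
(((-13 - 13)*(-6 + (4 - 9)))*14)*47 = (-26*(-6 - 5)*14)*47 = (-26*(-11)*14)*47 = (286*14)*47 = 4004*47 = 188188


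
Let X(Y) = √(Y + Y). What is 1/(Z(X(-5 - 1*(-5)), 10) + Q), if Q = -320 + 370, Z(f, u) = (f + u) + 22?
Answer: 1/82 ≈ 0.012195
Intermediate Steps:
X(Y) = √2*√Y (X(Y) = √(2*Y) = √2*√Y)
Z(f, u) = 22 + f + u
Q = 50
1/(Z(X(-5 - 1*(-5)), 10) + Q) = 1/((22 + √2*√(-5 - 1*(-5)) + 10) + 50) = 1/((22 + √2*√(-5 + 5) + 10) + 50) = 1/((22 + √2*√0 + 10) + 50) = 1/((22 + √2*0 + 10) + 50) = 1/((22 + 0 + 10) + 50) = 1/(32 + 50) = 1/82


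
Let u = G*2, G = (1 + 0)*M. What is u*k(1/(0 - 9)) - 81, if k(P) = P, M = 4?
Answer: -737/9 ≈ -81.889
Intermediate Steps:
G = 4 (G = (1 + 0)*4 = 1*4 = 4)
u = 8 (u = 4*2 = 8)
u*k(1/(0 - 9)) - 81 = 8/(0 - 9) - 81 = 8/(-9) - 81 = 8*(-⅑) - 81 = -8/9 - 81 = -737/9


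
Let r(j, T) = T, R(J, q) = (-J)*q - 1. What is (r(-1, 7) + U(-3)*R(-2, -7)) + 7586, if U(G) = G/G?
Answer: 7578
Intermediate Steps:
R(J, q) = -1 - J*q (R(J, q) = -J*q - 1 = -1 - J*q)
U(G) = 1
(r(-1, 7) + U(-3)*R(-2, -7)) + 7586 = (7 + 1*(-1 - 1*(-2)*(-7))) + 7586 = (7 + 1*(-1 - 14)) + 7586 = (7 + 1*(-15)) + 7586 = (7 - 15) + 7586 = -8 + 7586 = 7578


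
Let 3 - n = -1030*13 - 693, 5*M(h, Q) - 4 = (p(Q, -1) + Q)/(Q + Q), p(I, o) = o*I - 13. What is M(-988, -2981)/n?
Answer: 23861/419903660 ≈ 5.6825e-5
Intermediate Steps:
p(I, o) = -13 + I*o (p(I, o) = I*o - 13 = -13 + I*o)
M(h, Q) = ⅘ - 13/(10*Q) (M(h, Q) = ⅘ + (((-13 + Q*(-1)) + Q)/(Q + Q))/5 = ⅘ + (((-13 - Q) + Q)/((2*Q)))/5 = ⅘ + (-13/(2*Q))/5 = ⅘ - 13/(10*Q))
n = 14086 (n = 3 - (-1030*13 - 693) = 3 - (-13390 - 693) = 3 - 1*(-14083) = 3 + 14083 = 14086)
M(-988, -2981)/n = ((⅒)*(-13 + 8*(-2981))/(-2981))/14086 = ((⅒)*(-1/2981)*(-13 - 23848))*(1/14086) = ((⅒)*(-1/2981)*(-23861))*(1/14086) = (23861/29810)*(1/14086) = 23861/419903660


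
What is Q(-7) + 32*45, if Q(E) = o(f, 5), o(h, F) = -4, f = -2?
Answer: 1436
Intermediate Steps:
Q(E) = -4
Q(-7) + 32*45 = -4 + 32*45 = -4 + 1440 = 1436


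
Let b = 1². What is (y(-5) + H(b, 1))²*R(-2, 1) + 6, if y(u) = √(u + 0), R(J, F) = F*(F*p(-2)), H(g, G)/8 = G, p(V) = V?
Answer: -112 - 32*I*√5 ≈ -112.0 - 71.554*I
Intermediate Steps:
b = 1
H(g, G) = 8*G
R(J, F) = -2*F² (R(J, F) = F*(F*(-2)) = F*(-2*F) = -2*F²)
y(u) = √u
(y(-5) + H(b, 1))²*R(-2, 1) + 6 = (√(-5) + 8*1)²*(-2*1²) + 6 = (I*√5 + 8)²*(-2*1) + 6 = (8 + I*√5)²*(-2) + 6 = -2*(8 + I*√5)² + 6 = 6 - 2*(8 + I*√5)²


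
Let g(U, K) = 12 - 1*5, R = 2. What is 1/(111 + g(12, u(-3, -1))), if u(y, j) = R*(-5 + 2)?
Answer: 1/118 ≈ 0.0084746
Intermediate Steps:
u(y, j) = -6 (u(y, j) = 2*(-5 + 2) = 2*(-3) = -6)
g(U, K) = 7 (g(U, K) = 12 - 5 = 7)
1/(111 + g(12, u(-3, -1))) = 1/(111 + 7) = 1/118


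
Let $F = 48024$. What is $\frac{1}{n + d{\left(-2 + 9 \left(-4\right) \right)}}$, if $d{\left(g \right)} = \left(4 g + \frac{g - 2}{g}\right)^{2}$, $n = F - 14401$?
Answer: $\frac{361}{20363327} \approx 1.7728 \cdot 10^{-5}$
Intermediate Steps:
$n = 33623$ ($n = 48024 - 14401 = 33623$)
$d{\left(g \right)} = \left(4 g + \frac{-2 + g}{g}\right)^{2}$
$\frac{1}{n + d{\left(-2 + 9 \left(-4\right) \right)}} = \frac{1}{33623 + \frac{\left(-2 + \left(-2 + 9 \left(-4\right)\right) + 4 \left(-2 + 9 \left(-4\right)\right)^{2}\right)^{2}}{\left(-2 + 9 \left(-4\right)\right)^{2}}} = \frac{1}{33623 + \frac{\left(-2 - 38 + 4 \left(-2 - 36\right)^{2}\right)^{2}}{\left(-2 - 36\right)^{2}}} = \frac{1}{33623 + \frac{\left(-2 - 38 + 4 \left(-38\right)^{2}\right)^{2}}{1444}} = \frac{1}{33623 + \frac{\left(-2 - 38 + 4 \cdot 1444\right)^{2}}{1444}} = \frac{1}{33623 + \frac{\left(-2 - 38 + 5776\right)^{2}}{1444}} = \frac{1}{33623 + \frac{5736^{2}}{1444}} = \frac{1}{33623 + \frac{1}{1444} \cdot 32901696} = \frac{1}{33623 + \frac{8225424}{361}} = \frac{1}{\frac{20363327}{361}} = \frac{361}{20363327}$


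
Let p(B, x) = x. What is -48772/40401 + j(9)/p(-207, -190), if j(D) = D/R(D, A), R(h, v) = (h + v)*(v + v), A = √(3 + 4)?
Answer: -1371105031/1136076120 - 81*√7/196840 ≈ -1.2080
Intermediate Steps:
A = √7 ≈ 2.6458
R(h, v) = 2*v*(h + v) (R(h, v) = (h + v)*(2*v) = 2*v*(h + v))
j(D) = D*√7/(14*(D + √7)) (j(D) = D/((2*√7*(D + √7))) = D*(√7/(14*(D + √7))) = D*√7/(14*(D + √7)))
-48772/40401 + j(9)/p(-207, -190) = -48772/40401 + ((1/14)*9*√7/(9 + √7))/(-190) = -48772*1/40401 + (9*√7/(14*(9 + √7)))*(-1/190) = -48772/40401 - 9*√7/(2660*(9 + √7))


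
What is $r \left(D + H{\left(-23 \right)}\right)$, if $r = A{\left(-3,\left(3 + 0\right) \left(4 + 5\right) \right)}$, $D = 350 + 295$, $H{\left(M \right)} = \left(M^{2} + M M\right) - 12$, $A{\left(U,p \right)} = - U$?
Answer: $5073$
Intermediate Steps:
$H{\left(M \right)} = -12 + 2 M^{2}$ ($H{\left(M \right)} = \left(M^{2} + M^{2}\right) - 12 = 2 M^{2} - 12 = -12 + 2 M^{2}$)
$D = 645$
$r = 3$ ($r = \left(-1\right) \left(-3\right) = 3$)
$r \left(D + H{\left(-23 \right)}\right) = 3 \left(645 - \left(12 - 2 \left(-23\right)^{2}\right)\right) = 3 \left(645 + \left(-12 + 2 \cdot 529\right)\right) = 3 \left(645 + \left(-12 + 1058\right)\right) = 3 \left(645 + 1046\right) = 3 \cdot 1691 = 5073$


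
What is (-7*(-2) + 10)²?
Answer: 576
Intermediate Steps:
(-7*(-2) + 10)² = (14 + 10)² = 24² = 576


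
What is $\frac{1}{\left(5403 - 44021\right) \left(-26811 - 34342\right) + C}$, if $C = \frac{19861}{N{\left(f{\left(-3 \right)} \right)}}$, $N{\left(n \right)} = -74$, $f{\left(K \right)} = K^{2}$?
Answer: $\frac{74}{174758865135} \approx 4.2344 \cdot 10^{-10}$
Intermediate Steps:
$C = - \frac{19861}{74}$ ($C = \frac{19861}{-74} = 19861 \left(- \frac{1}{74}\right) = - \frac{19861}{74} \approx -268.39$)
$\frac{1}{\left(5403 - 44021\right) \left(-26811 - 34342\right) + C} = \frac{1}{\left(5403 - 44021\right) \left(-26811 - 34342\right) - \frac{19861}{74}} = \frac{1}{\left(-38618\right) \left(-61153\right) - \frac{19861}{74}} = \frac{1}{2361606554 - \frac{19861}{74}} = \frac{1}{\frac{174758865135}{74}} = \frac{74}{174758865135}$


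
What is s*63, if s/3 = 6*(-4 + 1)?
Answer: -3402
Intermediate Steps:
s = -54 (s = 3*(6*(-4 + 1)) = 3*(6*(-3)) = 3*(-18) = -54)
s*63 = -54*63 = -3402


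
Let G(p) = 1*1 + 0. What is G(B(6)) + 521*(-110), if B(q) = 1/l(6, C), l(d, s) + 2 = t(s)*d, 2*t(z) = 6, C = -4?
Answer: -57309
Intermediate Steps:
t(z) = 3 (t(z) = (½)*6 = 3)
l(d, s) = -2 + 3*d
B(q) = 1/16 (B(q) = 1/(-2 + 3*6) = 1/(-2 + 18) = 1/16)
G(p) = 1 (G(p) = 1 + 0 = 1)
G(B(6)) + 521*(-110) = 1 + 521*(-110) = 1 - 57310 = -57309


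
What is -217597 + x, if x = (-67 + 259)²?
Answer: -180733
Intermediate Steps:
x = 36864 (x = 192² = 36864)
-217597 + x = -217597 + 36864 = -180733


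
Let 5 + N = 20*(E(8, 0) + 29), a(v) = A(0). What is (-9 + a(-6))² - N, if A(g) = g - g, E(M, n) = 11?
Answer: -714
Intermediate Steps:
A(g) = 0
a(v) = 0
N = 795 (N = -5 + 20*(11 + 29) = -5 + 20*40 = -5 + 800 = 795)
(-9 + a(-6))² - N = (-9 + 0)² - 1*795 = (-9)² - 795 = 81 - 795 = -714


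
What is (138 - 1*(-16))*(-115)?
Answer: -17710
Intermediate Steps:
(138 - 1*(-16))*(-115) = (138 + 16)*(-115) = 154*(-115) = -17710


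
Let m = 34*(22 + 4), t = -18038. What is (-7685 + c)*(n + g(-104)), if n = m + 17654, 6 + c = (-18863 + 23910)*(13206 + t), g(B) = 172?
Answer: -456426614450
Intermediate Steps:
m = 884 (m = 34*26 = 884)
c = -24387110 (c = -6 + (-18863 + 23910)*(13206 - 18038) = -6 + 5047*(-4832) = -6 - 24387104 = -24387110)
n = 18538 (n = 884 + 17654 = 18538)
(-7685 + c)*(n + g(-104)) = (-7685 - 24387110)*(18538 + 172) = -24394795*18710 = -456426614450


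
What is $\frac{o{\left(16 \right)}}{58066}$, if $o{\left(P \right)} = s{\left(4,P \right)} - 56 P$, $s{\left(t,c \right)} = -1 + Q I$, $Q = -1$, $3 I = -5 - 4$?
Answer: $- \frac{447}{29033} \approx -0.015396$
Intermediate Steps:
$I = -3$ ($I = \frac{-5 - 4}{3} = \frac{1}{3} \left(-9\right) = -3$)
$s{\left(t,c \right)} = 2$ ($s{\left(t,c \right)} = -1 - -3 = -1 + 3 = 2$)
$o{\left(P \right)} = 2 - 56 P$
$\frac{o{\left(16 \right)}}{58066} = \frac{2 - 896}{58066} = \left(2 - 896\right) \frac{1}{58066} = \left(-894\right) \frac{1}{58066} = - \frac{447}{29033}$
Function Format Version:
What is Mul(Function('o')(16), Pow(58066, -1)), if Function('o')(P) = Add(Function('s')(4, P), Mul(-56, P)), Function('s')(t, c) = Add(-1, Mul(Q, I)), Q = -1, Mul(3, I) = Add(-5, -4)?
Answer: Rational(-447, 29033) ≈ -0.015396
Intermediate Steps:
I = -3 (I = Mul(Rational(1, 3), Add(-5, -4)) = Mul(Rational(1, 3), -9) = -3)
Function('s')(t, c) = 2 (Function('s')(t, c) = Add(-1, Mul(-1, -3)) = Add(-1, 3) = 2)
Function('o')(P) = Add(2, Mul(-56, P))
Mul(Function('o')(16), Pow(58066, -1)) = Mul(Add(2, Mul(-56, 16)), Pow(58066, -1)) = Mul(Add(2, -896), Rational(1, 58066)) = Mul(-894, Rational(1, 58066)) = Rational(-447, 29033)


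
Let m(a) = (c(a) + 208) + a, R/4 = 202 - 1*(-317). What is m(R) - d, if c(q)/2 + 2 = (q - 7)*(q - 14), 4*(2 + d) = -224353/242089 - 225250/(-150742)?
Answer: 311461667583782013/36492980038 ≈ 8.5348e+6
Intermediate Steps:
R = 2076 (R = 4*(202 - 1*(-317)) = 4*(202 + 317) = 4*519 = 2076)
d = -67808178245/36492980038 (d = -2 + (-224353/242089 - 225250/(-150742))/4 = -2 + (-224353*1/242089 - 225250*(-1/150742))/4 = -2 + (-224353/242089 + 112625/75371)/4 = -2 + (¼)*(10355563662/18246490019) = -2 + 5177781831/36492980038 = -67808178245/36492980038 ≈ -1.8581)
c(q) = -4 + 2*(-14 + q)*(-7 + q) (c(q) = -4 + 2*((q - 7)*(q - 14)) = -4 + 2*((-7 + q)*(-14 + q)) = -4 + 2*((-14 + q)*(-7 + q)) = -4 + 2*(-14 + q)*(-7 + q))
m(a) = 400 - 41*a + 2*a² (m(a) = ((192 - 42*a + 2*a²) + 208) + a = (400 - 42*a + 2*a²) + a = 400 - 41*a + 2*a²)
m(R) - d = (400 - 41*2076 + 2*2076²) - 1*(-67808178245/36492980038) = (400 - 85116 + 2*4309776) + 67808178245/36492980038 = (400 - 85116 + 8619552) + 67808178245/36492980038 = 8534836 + 67808178245/36492980038 = 311461667583782013/36492980038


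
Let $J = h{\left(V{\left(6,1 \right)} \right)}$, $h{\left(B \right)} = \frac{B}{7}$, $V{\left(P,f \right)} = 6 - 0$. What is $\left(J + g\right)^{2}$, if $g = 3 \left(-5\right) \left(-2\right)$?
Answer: $\frac{46656}{49} \approx 952.16$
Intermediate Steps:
$V{\left(P,f \right)} = 6$ ($V{\left(P,f \right)} = 6 + 0 = 6$)
$h{\left(B \right)} = \frac{B}{7}$ ($h{\left(B \right)} = B \frac{1}{7} = \frac{B}{7}$)
$g = 30$ ($g = \left(-15\right) \left(-2\right) = 30$)
$J = \frac{6}{7}$ ($J = \frac{1}{7} \cdot 6 = \frac{6}{7} \approx 0.85714$)
$\left(J + g\right)^{2} = \left(\frac{6}{7} + 30\right)^{2} = \left(\frac{216}{7}\right)^{2} = \frac{46656}{49}$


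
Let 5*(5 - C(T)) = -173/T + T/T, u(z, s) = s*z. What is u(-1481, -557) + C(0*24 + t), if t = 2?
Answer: 8249391/10 ≈ 8.2494e+5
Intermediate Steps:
C(T) = 24/5 + 173/(5*T) (C(T) = 5 - (-173/T + T/T)/5 = 5 - (-173/T + 1)/5 = 5 - (1 - 173/T)/5 = 5 + (-⅕ + 173/(5*T)) = 24/5 + 173/(5*T))
u(-1481, -557) + C(0*24 + t) = -557*(-1481) + (173 + 24*(0*24 + 2))/(5*(0*24 + 2)) = 824917 + (173 + 24*(0 + 2))/(5*(0 + 2)) = 824917 + (⅕)*(173 + 24*2)/2 = 824917 + (⅕)*(½)*(173 + 48) = 824917 + (⅕)*(½)*221 = 824917 + 221/10 = 8249391/10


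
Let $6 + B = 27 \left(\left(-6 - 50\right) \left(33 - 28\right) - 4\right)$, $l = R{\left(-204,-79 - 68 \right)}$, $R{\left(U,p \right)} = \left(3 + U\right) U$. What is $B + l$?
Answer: $33330$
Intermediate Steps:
$R{\left(U,p \right)} = U \left(3 + U\right)$
$l = 41004$ ($l = - 204 \left(3 - 204\right) = \left(-204\right) \left(-201\right) = 41004$)
$B = -7674$ ($B = -6 + 27 \left(\left(-6 - 50\right) \left(33 - 28\right) - 4\right) = -6 + 27 \left(\left(-56\right) 5 - 4\right) = -6 + 27 \left(-280 - 4\right) = -6 + 27 \left(-284\right) = -6 - 7668 = -7674$)
$B + l = -7674 + 41004 = 33330$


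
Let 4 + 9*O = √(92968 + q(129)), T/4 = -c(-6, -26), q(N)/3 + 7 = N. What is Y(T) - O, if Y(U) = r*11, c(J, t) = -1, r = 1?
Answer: 103/9 - √93334/9 ≈ -22.501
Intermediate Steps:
q(N) = -21 + 3*N
T = 4 (T = 4*(-1*(-1)) = 4*1 = 4)
Y(U) = 11 (Y(U) = 1*11 = 11)
O = -4/9 + √93334/9 (O = -4/9 + √(92968 + (-21 + 3*129))/9 = -4/9 + √(92968 + (-21 + 387))/9 = -4/9 + √(92968 + 366)/9 = -4/9 + √93334/9 ≈ 33.501)
Y(T) - O = 11 - (-4/9 + √93334/9) = 11 + (4/9 - √93334/9) = 103/9 - √93334/9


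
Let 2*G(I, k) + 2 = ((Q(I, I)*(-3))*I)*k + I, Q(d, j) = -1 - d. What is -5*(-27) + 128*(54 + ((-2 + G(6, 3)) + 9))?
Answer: 32391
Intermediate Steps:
G(I, k) = -1 + I/2 + I*k*(3 + 3*I)/2 (G(I, k) = -1 + ((((-1 - I)*(-3))*I)*k + I)/2 = -1 + (((3 + 3*I)*I)*k + I)/2 = -1 + ((I*(3 + 3*I))*k + I)/2 = -1 + (I*k*(3 + 3*I) + I)/2 = -1 + (I + I*k*(3 + 3*I))/2 = -1 + (I/2 + I*k*(3 + 3*I)/2) = -1 + I/2 + I*k*(3 + 3*I)/2)
-5*(-27) + 128*(54 + ((-2 + G(6, 3)) + 9)) = -5*(-27) + 128*(54 + ((-2 + (-1 + (1/2)*6 + (3/2)*6*3*(1 + 6))) + 9)) = 135 + 128*(54 + ((-2 + (-1 + 3 + (3/2)*6*3*7)) + 9)) = 135 + 128*(54 + ((-2 + (-1 + 3 + 189)) + 9)) = 135 + 128*(54 + ((-2 + 191) + 9)) = 135 + 128*(54 + (189 + 9)) = 135 + 128*(54 + 198) = 135 + 128*252 = 135 + 32256 = 32391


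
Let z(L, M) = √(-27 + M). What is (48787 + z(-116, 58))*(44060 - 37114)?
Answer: 338874502 + 6946*√31 ≈ 3.3891e+8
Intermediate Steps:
(48787 + z(-116, 58))*(44060 - 37114) = (48787 + √(-27 + 58))*(44060 - 37114) = (48787 + √31)*6946 = 338874502 + 6946*√31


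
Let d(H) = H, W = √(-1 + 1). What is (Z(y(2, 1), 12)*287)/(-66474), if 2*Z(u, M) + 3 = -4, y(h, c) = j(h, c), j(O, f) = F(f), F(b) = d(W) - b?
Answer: 2009/132948 ≈ 0.015111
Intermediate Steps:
W = 0 (W = √0 = 0)
F(b) = -b (F(b) = 0 - b = -b)
j(O, f) = -f
y(h, c) = -c
Z(u, M) = -7/2 (Z(u, M) = -3/2 + (½)*(-4) = -3/2 - 2 = -7/2)
(Z(y(2, 1), 12)*287)/(-66474) = -7/2*287/(-66474) = -2009/2*(-1/66474) = 2009/132948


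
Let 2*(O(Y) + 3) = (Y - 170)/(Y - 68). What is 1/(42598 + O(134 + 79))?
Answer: 290/12352593 ≈ 2.3477e-5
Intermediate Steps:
O(Y) = -3 + (-170 + Y)/(2*(-68 + Y)) (O(Y) = -3 + ((Y - 170)/(Y - 68))/2 = -3 + ((-170 + Y)/(-68 + Y))/2 = -3 + (-170 + Y)/(2*(-68 + Y)))
1/(42598 + O(134 + 79)) = 1/(42598 + (238 - 5*(134 + 79))/(2*(-68 + (134 + 79)))) = 1/(42598 + (238 - 5*213)/(2*(-68 + 213))) = 1/(42598 + (½)*(238 - 1065)/145) = 1/(42598 + (½)*(1/145)*(-827)) = 1/(42598 - 827/290) = 1/(12352593/290) = 290/12352593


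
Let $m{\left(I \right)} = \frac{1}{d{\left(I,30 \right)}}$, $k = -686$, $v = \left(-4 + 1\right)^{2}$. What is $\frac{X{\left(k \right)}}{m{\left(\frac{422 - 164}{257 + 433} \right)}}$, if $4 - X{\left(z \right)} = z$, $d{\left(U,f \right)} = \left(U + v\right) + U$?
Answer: $6726$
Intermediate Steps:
$v = 9$ ($v = \left(-3\right)^{2} = 9$)
$d{\left(U,f \right)} = 9 + 2 U$ ($d{\left(U,f \right)} = \left(U + 9\right) + U = \left(9 + U\right) + U = 9 + 2 U$)
$X{\left(z \right)} = 4 - z$
$m{\left(I \right)} = \frac{1}{9 + 2 I}$
$\frac{X{\left(k \right)}}{m{\left(\frac{422 - 164}{257 + 433} \right)}} = \frac{4 - -686}{\frac{1}{9 + 2 \frac{422 - 164}{257 + 433}}} = \frac{4 + 686}{\frac{1}{9 + 2 \cdot \frac{258}{690}}} = \frac{690}{\frac{1}{9 + 2 \cdot 258 \cdot \frac{1}{690}}} = \frac{690}{\frac{1}{9 + 2 \cdot \frac{43}{115}}} = \frac{690}{\frac{1}{9 + \frac{86}{115}}} = \frac{690}{\frac{1}{\frac{1121}{115}}} = \frac{690}{\frac{115}{1121}} = 690 \cdot \frac{1121}{115} = 6726$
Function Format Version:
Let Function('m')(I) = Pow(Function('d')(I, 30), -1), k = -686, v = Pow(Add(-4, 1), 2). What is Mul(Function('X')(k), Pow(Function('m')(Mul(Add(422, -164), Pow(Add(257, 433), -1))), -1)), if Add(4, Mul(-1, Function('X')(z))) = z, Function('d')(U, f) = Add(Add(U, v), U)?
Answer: 6726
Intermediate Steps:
v = 9 (v = Pow(-3, 2) = 9)
Function('d')(U, f) = Add(9, Mul(2, U)) (Function('d')(U, f) = Add(Add(U, 9), U) = Add(Add(9, U), U) = Add(9, Mul(2, U)))
Function('X')(z) = Add(4, Mul(-1, z))
Function('m')(I) = Pow(Add(9, Mul(2, I)), -1)
Mul(Function('X')(k), Pow(Function('m')(Mul(Add(422, -164), Pow(Add(257, 433), -1))), -1)) = Mul(Add(4, Mul(-1, -686)), Pow(Pow(Add(9, Mul(2, Mul(Add(422, -164), Pow(Add(257, 433), -1)))), -1), -1)) = Mul(Add(4, 686), Pow(Pow(Add(9, Mul(2, Mul(258, Pow(690, -1)))), -1), -1)) = Mul(690, Pow(Pow(Add(9, Mul(2, Mul(258, Rational(1, 690)))), -1), -1)) = Mul(690, Pow(Pow(Add(9, Mul(2, Rational(43, 115))), -1), -1)) = Mul(690, Pow(Pow(Add(9, Rational(86, 115)), -1), -1)) = Mul(690, Pow(Pow(Rational(1121, 115), -1), -1)) = Mul(690, Pow(Rational(115, 1121), -1)) = Mul(690, Rational(1121, 115)) = 6726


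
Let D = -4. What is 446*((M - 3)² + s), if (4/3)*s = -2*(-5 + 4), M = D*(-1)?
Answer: 1115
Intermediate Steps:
M = 4 (M = -4*(-1) = 4)
s = 3/2 (s = 3*(-2*(-5 + 4))/4 = 3*(-2*(-1))/4 = (¾)*2 = 3/2 ≈ 1.5000)
446*((M - 3)² + s) = 446*((4 - 3)² + 3/2) = 446*(1² + 3/2) = 446*(1 + 3/2) = 446*(5/2) = 1115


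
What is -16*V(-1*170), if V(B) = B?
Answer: 2720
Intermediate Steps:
-16*V(-1*170) = -(-16)*170 = -16*(-170) = 2720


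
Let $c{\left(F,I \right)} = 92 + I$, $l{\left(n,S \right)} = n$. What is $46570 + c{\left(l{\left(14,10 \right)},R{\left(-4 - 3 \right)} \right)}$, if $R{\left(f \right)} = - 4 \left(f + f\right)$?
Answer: $46718$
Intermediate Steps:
$R{\left(f \right)} = - 8 f$ ($R{\left(f \right)} = - 4 \cdot 2 f = - 8 f$)
$46570 + c{\left(l{\left(14,10 \right)},R{\left(-4 - 3 \right)} \right)} = 46570 + \left(92 - 8 \left(-4 - 3\right)\right) = 46570 + \left(92 - -56\right) = 46570 + \left(92 + 56\right) = 46570 + 148 = 46718$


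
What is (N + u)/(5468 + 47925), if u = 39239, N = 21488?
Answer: 60727/53393 ≈ 1.1374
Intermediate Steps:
(N + u)/(5468 + 47925) = (21488 + 39239)/(5468 + 47925) = 60727/53393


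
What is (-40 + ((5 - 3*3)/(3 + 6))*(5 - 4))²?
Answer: 132496/81 ≈ 1635.8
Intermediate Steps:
(-40 + ((5 - 3*3)/(3 + 6))*(5 - 4))² = (-40 + ((5 - 9)/9)*1)² = (-40 - 4*⅑*1)² = (-40 - 4/9*1)² = (-40 - 4/9)² = (-364/9)² = 132496/81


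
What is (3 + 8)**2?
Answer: 121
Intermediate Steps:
(3 + 8)**2 = 11**2 = 121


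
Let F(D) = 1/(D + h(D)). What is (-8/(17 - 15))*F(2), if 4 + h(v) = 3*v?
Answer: -1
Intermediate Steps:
h(v) = -4 + 3*v
F(D) = 1/(-4 + 4*D) (F(D) = 1/(D + (-4 + 3*D)) = 1/(-4 + 4*D))
(-8/(17 - 15))*F(2) = (-8/(17 - 15))*(1/(4*(-1 + 2))) = (-8/2)*((1/4)/1) = (-8*1/2)*((1/4)*1) = -4*1/4 = -1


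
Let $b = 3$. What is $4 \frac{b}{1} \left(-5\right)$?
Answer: $-60$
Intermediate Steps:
$4 \frac{b}{1} \left(-5\right) = 4 \cdot \frac{3}{1} \left(-5\right) = 4 \cdot 3 \cdot 1 \left(-5\right) = 4 \cdot 3 \left(-5\right) = 12 \left(-5\right) = -60$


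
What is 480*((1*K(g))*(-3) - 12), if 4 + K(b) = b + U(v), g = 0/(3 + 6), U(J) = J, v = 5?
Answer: -7200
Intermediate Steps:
g = 0 (g = 0/9 = (1/9)*0 = 0)
K(b) = 1 + b (K(b) = -4 + (b + 5) = -4 + (5 + b) = 1 + b)
480*((1*K(g))*(-3) - 12) = 480*((1*(1 + 0))*(-3) - 12) = 480*((1*1)*(-3) - 12) = 480*(1*(-3) - 12) = 480*(-3 - 12) = 480*(-15) = -7200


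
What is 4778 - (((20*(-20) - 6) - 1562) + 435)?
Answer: 6311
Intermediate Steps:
4778 - (((20*(-20) - 6) - 1562) + 435) = 4778 - (((-400 - 6) - 1562) + 435) = 4778 - ((-406 - 1562) + 435) = 4778 - (-1968 + 435) = 4778 - 1*(-1533) = 4778 + 1533 = 6311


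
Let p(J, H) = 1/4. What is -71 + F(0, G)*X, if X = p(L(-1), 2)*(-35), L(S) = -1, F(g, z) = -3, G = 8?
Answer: -179/4 ≈ -44.750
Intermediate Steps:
p(J, H) = ¼
X = -35/4 (X = (¼)*(-35) = -35/4 ≈ -8.7500)
-71 + F(0, G)*X = -71 - 3*(-35/4) = -71 + 105/4 = -179/4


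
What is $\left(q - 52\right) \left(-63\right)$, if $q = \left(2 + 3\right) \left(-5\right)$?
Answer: $4851$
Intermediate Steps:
$q = -25$ ($q = 5 \left(-5\right) = -25$)
$\left(q - 52\right) \left(-63\right) = \left(-25 - 52\right) \left(-63\right) = \left(-77\right) \left(-63\right) = 4851$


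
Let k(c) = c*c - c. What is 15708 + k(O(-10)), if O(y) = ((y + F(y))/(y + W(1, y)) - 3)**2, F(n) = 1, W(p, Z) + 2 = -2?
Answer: 604411005/38416 ≈ 15733.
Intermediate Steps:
W(p, Z) = -4 (W(p, Z) = -2 - 2 = -4)
O(y) = (-3 + (1 + y)/(-4 + y))**2 (O(y) = ((y + 1)/(y - 4) - 3)**2 = ((1 + y)/(-4 + y) - 3)**2 = (-3 + (1 + y)/(-4 + y))**2)
k(c) = c**2 - c
15708 + k(O(-10)) = 15708 + ((-13 + 2*(-10))**2/(-4 - 10)**2)*(-1 + (-13 + 2*(-10))**2/(-4 - 10)**2) = 15708 + ((-13 - 20)**2/(-14)**2)*(-1 + (-13 - 20)**2/(-14)**2) = 15708 + ((-33)**2*(1/196))*(-1 + (-33)**2*(1/196)) = 15708 + (1089*(1/196))*(-1 + 1089*(1/196)) = 15708 + 1089*(-1 + 1089/196)/196 = 15708 + (1089/196)*(893/196) = 15708 + 972477/38416 = 604411005/38416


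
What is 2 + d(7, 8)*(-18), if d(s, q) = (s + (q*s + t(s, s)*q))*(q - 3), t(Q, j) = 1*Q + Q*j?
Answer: -45988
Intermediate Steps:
t(Q, j) = Q + Q*j
d(s, q) = (-3 + q)*(s + q*s + q*s*(1 + s)) (d(s, q) = (s + (q*s + (s*(1 + s))*q))*(q - 3) = (s + (q*s + q*s*(1 + s)))*(-3 + q) = (s + q*s + q*s*(1 + s))*(-3 + q) = (-3 + q)*(s + q*s + q*s*(1 + s)))
2 + d(7, 8)*(-18) = 2 + (7*(-3 - 5*8 + 2*8**2 + 7*8**2 - 3*8*7))*(-18) = 2 + (7*(-3 - 40 + 2*64 + 7*64 - 168))*(-18) = 2 + (7*(-3 - 40 + 128 + 448 - 168))*(-18) = 2 + (7*365)*(-18) = 2 + 2555*(-18) = 2 - 45990 = -45988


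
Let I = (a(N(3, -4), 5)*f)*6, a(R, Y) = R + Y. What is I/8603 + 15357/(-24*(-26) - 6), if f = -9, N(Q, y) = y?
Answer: 44027633/1772218 ≈ 24.843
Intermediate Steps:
I = -54 (I = ((-4 + 5)*(-9))*6 = (1*(-9))*6 = -9*6 = -54)
I/8603 + 15357/(-24*(-26) - 6) = -54/8603 + 15357/(-24*(-26) - 6) = -54*1/8603 + 15357/(624 - 6) = -54/8603 + 15357/618 = -54/8603 + 15357*(1/618) = -54/8603 + 5119/206 = 44027633/1772218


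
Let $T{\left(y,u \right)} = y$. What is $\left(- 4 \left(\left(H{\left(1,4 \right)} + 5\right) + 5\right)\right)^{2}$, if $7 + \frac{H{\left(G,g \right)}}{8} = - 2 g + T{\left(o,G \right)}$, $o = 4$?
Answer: $97344$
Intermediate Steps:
$H{\left(G,g \right)} = -24 - 16 g$ ($H{\left(G,g \right)} = -56 + 8 \left(- 2 g + 4\right) = -56 + 8 \left(4 - 2 g\right) = -56 - \left(-32 + 16 g\right) = -24 - 16 g$)
$\left(- 4 \left(\left(H{\left(1,4 \right)} + 5\right) + 5\right)\right)^{2} = \left(- 4 \left(\left(\left(-24 - 64\right) + 5\right) + 5\right)\right)^{2} = \left(- 4 \left(\left(-88 + 5\right) + 5\right)\right)^{2} = \left(- 4 \left(-83 + 5\right)\right)^{2} = \left(\left(-4\right) \left(-78\right)\right)^{2} = 312^{2} = 97344$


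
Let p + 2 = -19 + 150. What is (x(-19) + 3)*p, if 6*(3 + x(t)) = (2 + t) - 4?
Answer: -903/2 ≈ -451.50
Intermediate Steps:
p = 129 (p = -2 + (-19 + 150) = -2 + 131 = 129)
x(t) = -10/3 + t/6 (x(t) = -3 + ((2 + t) - 4)/6 = -3 + (-2 + t)/6 = -3 + (-⅓ + t/6) = -10/3 + t/6)
(x(-19) + 3)*p = ((-10/3 + (⅙)*(-19)) + 3)*129 = ((-10/3 - 19/6) + 3)*129 = (-13/2 + 3)*129 = -7/2*129 = -903/2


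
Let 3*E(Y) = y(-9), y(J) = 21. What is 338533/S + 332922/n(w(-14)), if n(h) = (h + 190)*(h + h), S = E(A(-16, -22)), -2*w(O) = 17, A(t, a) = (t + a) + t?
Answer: 694808745/14399 ≈ 48254.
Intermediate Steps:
A(t, a) = a + 2*t (A(t, a) = (a + t) + t = a + 2*t)
w(O) = -17/2 (w(O) = -1/2*17 = -17/2)
E(Y) = 7 (E(Y) = (1/3)*21 = 7)
S = 7
n(h) = 2*h*(190 + h) (n(h) = (190 + h)*(2*h) = 2*h*(190 + h))
338533/S + 332922/n(w(-14)) = 338533/7 + 332922/((2*(-17/2)*(190 - 17/2))) = 338533*(1/7) + 332922/((2*(-17/2)*(363/2))) = 338533/7 + 332922/(-6171/2) = 338533/7 + 332922*(-2/6171) = 338533/7 - 221948/2057 = 694808745/14399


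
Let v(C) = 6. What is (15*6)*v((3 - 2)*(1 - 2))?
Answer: 540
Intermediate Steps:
(15*6)*v((3 - 2)*(1 - 2)) = (15*6)*6 = 90*6 = 540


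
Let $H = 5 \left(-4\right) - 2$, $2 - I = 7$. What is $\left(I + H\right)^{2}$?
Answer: $729$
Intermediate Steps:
$I = -5$ ($I = 2 - 7 = -5$)
$H = -22$ ($H = -20 - 2 = -22$)
$\left(I + H\right)^{2} = \left(-5 - 22\right)^{2} = \left(-27\right)^{2} = 729$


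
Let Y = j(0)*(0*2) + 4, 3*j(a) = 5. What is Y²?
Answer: 16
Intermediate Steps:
j(a) = 5/3 (j(a) = (⅓)*5 = 5/3)
Y = 4 (Y = 5*(0*2)/3 + 4 = (5/3)*0 + 4 = 0 + 4 = 4)
Y² = 4² = 16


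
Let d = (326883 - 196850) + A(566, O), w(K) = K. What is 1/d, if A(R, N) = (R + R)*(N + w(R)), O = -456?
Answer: 1/254553 ≈ 3.9285e-6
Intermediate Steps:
A(R, N) = 2*R*(N + R) (A(R, N) = (R + R)*(N + R) = (2*R)*(N + R) = 2*R*(N + R))
d = 254553 (d = (326883 - 196850) + 2*566*(-456 + 566) = 130033 + 2*566*110 = 130033 + 124520 = 254553)
1/d = 1/254553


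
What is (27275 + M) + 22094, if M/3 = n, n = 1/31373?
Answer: 1548853640/31373 ≈ 49369.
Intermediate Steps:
n = 1/31373 ≈ 3.1875e-5
M = 3/31373 (M = 3*(1/31373) = 3/31373 ≈ 9.5624e-5)
(27275 + M) + 22094 = (27275 + 3/31373) + 22094 = 855698578/31373 + 22094 = 1548853640/31373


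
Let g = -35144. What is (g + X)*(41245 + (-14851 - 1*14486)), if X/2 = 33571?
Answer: 381032184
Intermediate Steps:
X = 67142 (X = 2*33571 = 67142)
(g + X)*(41245 + (-14851 - 1*14486)) = (-35144 + 67142)*(41245 + (-14851 - 1*14486)) = 31998*(41245 + (-14851 - 14486)) = 31998*(41245 - 29337) = 31998*11908 = 381032184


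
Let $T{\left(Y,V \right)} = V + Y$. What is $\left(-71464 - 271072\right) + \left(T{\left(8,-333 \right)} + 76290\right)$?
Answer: $-266571$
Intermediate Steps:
$\left(-71464 - 271072\right) + \left(T{\left(8,-333 \right)} + 76290\right) = \left(-71464 - 271072\right) + \left(\left(-333 + 8\right) + 76290\right) = -342536 + \left(-325 + 76290\right) = -342536 + 75965 = -266571$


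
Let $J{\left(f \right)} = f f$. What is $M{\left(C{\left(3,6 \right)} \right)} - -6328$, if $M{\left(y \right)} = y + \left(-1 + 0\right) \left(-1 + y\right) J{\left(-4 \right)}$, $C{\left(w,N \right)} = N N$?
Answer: $5804$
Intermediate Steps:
$J{\left(f \right)} = f^{2}$
$C{\left(w,N \right)} = N^{2}$
$M{\left(y \right)} = 16 - 15 y$ ($M{\left(y \right)} = y + \left(-1 + 0\right) \left(-1 + y\right) \left(-4\right)^{2} = y + - (-1 + y) 16 = y + \left(1 - y\right) 16 = y - \left(-16 + 16 y\right) = 16 - 15 y$)
$M{\left(C{\left(3,6 \right)} \right)} - -6328 = \left(16 - 15 \cdot 6^{2}\right) - -6328 = \left(16 - 540\right) + 6328 = -524 + 6328 = 5804$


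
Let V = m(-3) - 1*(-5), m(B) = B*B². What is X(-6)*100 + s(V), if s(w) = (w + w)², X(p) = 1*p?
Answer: 1336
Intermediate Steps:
X(p) = p
m(B) = B³
V = -22 (V = (-3)³ - 1*(-5) = -27 + 5 = -22)
s(w) = 4*w² (s(w) = (2*w)² = 4*w²)
X(-6)*100 + s(V) = -6*100 + 4*(-22)² = -600 + 4*484 = -600 + 1936 = 1336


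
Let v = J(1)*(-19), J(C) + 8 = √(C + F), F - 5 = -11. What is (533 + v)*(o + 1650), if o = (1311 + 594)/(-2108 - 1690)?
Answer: 1430461525/1266 - 39677035*I*√5/1266 ≈ 1.1299e+6 - 70079.0*I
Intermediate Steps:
F = -6 (F = 5 - 11 = -6)
o = -635/1266 (o = 1905/(-3798) = 1905*(-1/3798) = -635/1266 ≈ -0.50158)
J(C) = -8 + √(-6 + C) (J(C) = -8 + √(C - 6) = -8 + √(-6 + C))
v = 152 - 19*I*√5 (v = (-8 + √(-6 + 1))*(-19) = (-8 + √(-5))*(-19) = (-8 + I*√5)*(-19) = 152 - 19*I*√5 ≈ 152.0 - 42.485*I)
(533 + v)*(o + 1650) = (533 + (152 - 19*I*√5))*(-635/1266 + 1650) = (685 - 19*I*√5)*(2088265/1266) = 1430461525/1266 - 39677035*I*√5/1266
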